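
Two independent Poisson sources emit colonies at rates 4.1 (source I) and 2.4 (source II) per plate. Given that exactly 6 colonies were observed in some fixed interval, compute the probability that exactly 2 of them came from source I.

0.1109

Given the total, each event is independently from source I with probability p = λ_I/(λ_I+λ_II) = 4.1/6.5 ≈ 0.6308.
So K ~ Binomial(6, 4.1/6.5): P(K = 2) = C(6,2) · (4.1/6.5)^2 · (2.4/6.5)^4 ≈ 0.1109.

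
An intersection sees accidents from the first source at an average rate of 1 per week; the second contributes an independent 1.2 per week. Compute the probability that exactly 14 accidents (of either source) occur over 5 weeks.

Independent Poisson processes superpose: combined rate λ = 1 + 1.2 = 2.2 per week.
Over the interval, μ = 2.2 × 5 = 11 (5 weeks).
P(N = 14) = e^(−11) · 11^14/14! ≈ 0.0728.

0.0728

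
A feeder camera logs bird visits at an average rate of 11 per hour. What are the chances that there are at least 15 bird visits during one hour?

0.1460

With mean μ = 11 per hour,
P(N ≥ 15) = 1 − P(N ≤ 14) = 1 − Σ_{j=0}^{14} e^(−μ) μ^j/j! ≈ 0.1460.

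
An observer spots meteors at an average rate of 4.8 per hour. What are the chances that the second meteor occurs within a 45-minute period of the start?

0.8743

Over the interval, μ = 4.8 × 0.75 = 3.6 (a 45-minute period = 0.75 hours).
The second arrival falls in the interval iff at least 2 events occur there: P(S_2 ≤ t) = P(N ≥ 2) = 1 − P(N ≤ 1) ≈ 0.8743.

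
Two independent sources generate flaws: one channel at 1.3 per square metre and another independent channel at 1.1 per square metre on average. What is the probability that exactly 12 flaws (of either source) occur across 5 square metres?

Independent Poisson processes superpose: combined rate λ = 1.3 + 1.1 = 2.4 per square metre.
Over the interval, μ = 2.4 × 5 = 12 (5 square metres).
P(N = 12) = e^(−12) · 12^12/12! ≈ 0.1144.

0.1144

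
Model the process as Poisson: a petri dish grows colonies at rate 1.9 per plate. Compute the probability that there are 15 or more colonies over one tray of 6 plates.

0.1766

Over the interval, μ = 1.9 × 6 = 11.4 (a tray of 6 plates = 6 plates).
P(N ≥ 15) = 1 − P(N ≤ 14) = 1 − Σ_{j=0}^{14} e^(−μ) μ^j/j! ≈ 0.1766.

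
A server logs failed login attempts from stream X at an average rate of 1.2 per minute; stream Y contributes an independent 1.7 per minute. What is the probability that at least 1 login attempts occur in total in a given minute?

Independent Poisson processes superpose: combined rate λ = 1.2 + 1.7 = 2.9 per minute.
So μ = 2.9.
P(N ≥ 1) = 1 − P(N ≤ 0) ≈ 0.9450.

0.9450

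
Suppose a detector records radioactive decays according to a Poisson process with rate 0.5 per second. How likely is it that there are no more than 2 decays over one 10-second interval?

0.1247

Over the interval, μ = 0.5 × 10 = 5 (a 10-second interval = 10 seconds).
P(N ≤ 2) = Σ_{j=0}^{2} e^(−μ) μ^j/j! ≈ 0.1247.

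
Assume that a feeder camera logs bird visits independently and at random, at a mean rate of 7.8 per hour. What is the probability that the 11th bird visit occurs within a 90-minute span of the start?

0.6206

Over the interval, μ = 7.8 × 1.5 = 11.7 (a 90-minute span = 1.5 hours).
The 11th arrival falls in the interval iff at least 11 events occur there: P(S_11 ≤ t) = P(N ≥ 11) = 1 − P(N ≤ 10) ≈ 0.6206.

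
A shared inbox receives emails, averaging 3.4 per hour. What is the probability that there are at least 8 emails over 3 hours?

0.7973

Over the interval, μ = 3.4 × 3 = 10.2 (3 hours).
P(N ≥ 8) = 1 − P(N ≤ 7) = 1 − Σ_{j=0}^{7} e^(−μ) μ^j/j! ≈ 0.7973.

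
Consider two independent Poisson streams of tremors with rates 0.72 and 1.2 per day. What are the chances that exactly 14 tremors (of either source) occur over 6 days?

Independent Poisson processes superpose: combined rate λ = 0.72 + 1.2 = 1.92 per day.
Over the interval, μ = 1.92 × 6 = 11.52 (6 days).
P(N = 14) = e^(−11.52) · 11.52^14/14! ≈ 0.0826.

0.0826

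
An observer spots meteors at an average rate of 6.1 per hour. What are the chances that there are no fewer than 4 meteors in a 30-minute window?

0.3640

Over the interval, μ = 6.1 × 0.5 = 3.05 (a 30-minute window = 0.5 hours).
P(N ≥ 4) = 1 − P(N ≤ 3) = 1 − Σ_{j=0}^{3} e^(−μ) μ^j/j! ≈ 0.3640.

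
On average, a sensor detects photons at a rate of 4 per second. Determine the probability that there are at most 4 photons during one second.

0.6288

With mean μ = 4 per second,
P(N ≤ 4) = Σ_{j=0}^{4} e^(−μ) μ^j/j! ≈ 0.6288.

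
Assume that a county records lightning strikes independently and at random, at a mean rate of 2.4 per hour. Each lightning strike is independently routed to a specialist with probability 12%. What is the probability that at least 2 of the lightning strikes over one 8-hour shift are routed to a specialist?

0.6701

Thinning: the lightning strikes that are routed to a specialist themselves form a Poisson process with rate 0.12 × 2.4 = 0.288 per hour.
Over the interval, μ = 0.288 × 8 = 2.304 (an 8-hour shift = 8 hours).
P(N ≥ 2) = 1 − P(N ≤ 1) ≈ 0.6701.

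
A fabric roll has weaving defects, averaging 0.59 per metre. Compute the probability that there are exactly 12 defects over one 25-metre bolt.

Over the interval, μ = 0.59 × 25 = 14.75 (a 25-metre bolt = 25 metres).
P(N = 12) = e^(−μ) μ^12/12! = e^(−14.75) · 14.75^12/479001600 ≈ 0.0870.

0.0870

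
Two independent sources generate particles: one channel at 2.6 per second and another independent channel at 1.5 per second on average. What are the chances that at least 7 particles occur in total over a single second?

0.1214

Independent Poisson processes superpose: combined rate λ = 2.6 + 1.5 = 4.1 per second.
So μ = 4.1.
P(N ≥ 7) = 1 − P(N ≤ 6) ≈ 0.1214.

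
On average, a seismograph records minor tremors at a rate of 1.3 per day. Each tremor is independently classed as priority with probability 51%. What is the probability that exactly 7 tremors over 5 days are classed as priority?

0.0317

Thinning: the tremors that are classed as priority themselves form a Poisson process with rate 0.51 × 1.3 = 0.663 per day.
Over the interval, μ = 0.663 × 5 = 3.315 (5 days).
P(N = 7) = e^(−3.315) · 3.315^7/7! ≈ 0.0317.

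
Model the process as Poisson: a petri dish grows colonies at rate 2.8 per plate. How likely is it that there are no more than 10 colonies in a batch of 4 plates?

Over the interval, μ = 2.8 × 4 = 11.2 (a batch of 4 plates = 4 plates).
P(N ≤ 10) = Σ_{j=0}^{10} e^(−μ) μ^j/j! ≈ 0.4362.

0.4362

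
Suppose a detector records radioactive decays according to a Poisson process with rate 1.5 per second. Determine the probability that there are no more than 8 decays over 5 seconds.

Over the interval, μ = 1.5 × 5 = 7.5 (5 seconds).
P(N ≤ 8) = Σ_{j=0}^{8} e^(−μ) μ^j/j! ≈ 0.6620.

0.6620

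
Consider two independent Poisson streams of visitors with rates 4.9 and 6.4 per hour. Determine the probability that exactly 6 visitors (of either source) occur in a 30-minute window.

0.1589

Independent Poisson processes superpose: combined rate λ = 4.9 + 6.4 = 11.3 per hour.
Over the interval, μ = 11.3 × 0.5 = 5.65 (a 30-minute window = 0.5 hours).
P(N = 6) = e^(−5.65) · 5.65^6/6! ≈ 0.1589.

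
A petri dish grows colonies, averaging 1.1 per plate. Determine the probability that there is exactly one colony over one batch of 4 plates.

Over the interval, μ = 1.1 × 4 = 4.4 (a batch of 4 plates = 4 plates).
P(N = 1) = e^(−μ) μ^1/1! = e^(−4.4) · 4.4^1/1 ≈ 0.0540.

0.0540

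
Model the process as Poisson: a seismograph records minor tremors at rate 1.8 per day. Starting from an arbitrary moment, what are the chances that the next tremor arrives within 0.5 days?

0.5934

Inter-arrival times are exponential with rate λ = 1.8 per day.
P(T ≤ 0.5) = 1 − e^(−λt) = 1 − e^(−1.8 × 0.5) = 1 − e^(−0.9) ≈ 0.5934.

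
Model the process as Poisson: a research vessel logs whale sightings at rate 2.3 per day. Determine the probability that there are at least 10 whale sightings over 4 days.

Over the interval, μ = 2.3 × 4 = 9.2 (4 days).
P(N ≥ 10) = 1 − P(N ≤ 9) = 1 − Σ_{j=0}^{9} e^(−μ) μ^j/j! ≈ 0.4389.

0.4389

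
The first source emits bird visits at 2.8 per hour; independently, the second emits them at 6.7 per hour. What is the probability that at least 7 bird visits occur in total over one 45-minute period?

0.5687

Independent Poisson processes superpose: combined rate λ = 2.8 + 6.7 = 9.5 per hour.
Over the interval, μ = 9.5 × 0.75 = 7.125 (a 45-minute period = 0.75 hours).
P(N ≥ 7) = 1 − P(N ≤ 6) ≈ 0.5687.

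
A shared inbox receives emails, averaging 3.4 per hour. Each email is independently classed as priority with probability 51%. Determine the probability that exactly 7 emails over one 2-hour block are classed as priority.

Thinning: the emails that are classed as priority themselves form a Poisson process with rate 0.51 × 3.4 = 1.734 per hour.
Over the interval, μ = 1.734 × 2 = 3.468 (a 2-hour block = 2 hours).
P(N = 7) = e^(−3.468) · 3.468^7/7! ≈ 0.0373.

0.0373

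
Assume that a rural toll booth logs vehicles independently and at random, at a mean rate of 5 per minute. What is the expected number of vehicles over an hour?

300

E[N] = λt = 5 × 60 = 300 (an hour = 60 minutes).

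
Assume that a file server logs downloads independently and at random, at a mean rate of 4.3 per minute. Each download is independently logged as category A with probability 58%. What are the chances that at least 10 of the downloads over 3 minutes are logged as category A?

Thinning: the downloads that are logged as category A themselves form a Poisson process with rate 0.58 × 4.3 = 2.494 per minute.
Over the interval, μ = 2.494 × 3 = 7.482 (3 minutes).
P(N ≥ 10) = 1 − P(N ≤ 9) ≈ 0.2215.

0.2215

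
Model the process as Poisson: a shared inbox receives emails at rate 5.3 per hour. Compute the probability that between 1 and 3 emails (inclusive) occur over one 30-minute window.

0.6544

Over the interval, μ = 5.3 × 0.5 = 2.65 (a 30-minute window = 0.5 hours).
P(1 ≤ N ≤ 3) = Σ_{j=1}^{3} e^(−2.65) · 2.65^j/j! ≈ 0.6544.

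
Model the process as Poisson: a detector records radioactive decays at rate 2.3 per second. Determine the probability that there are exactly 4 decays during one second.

With mean μ = 2.3 per second,
P(N = 4) = e^(−μ) μ^4/4! = e^(−2.3) · 2.3^4/24 ≈ 0.1169.

0.1169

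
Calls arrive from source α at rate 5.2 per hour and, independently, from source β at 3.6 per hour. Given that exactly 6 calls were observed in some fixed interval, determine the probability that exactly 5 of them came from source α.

Given the total, each event is independently from source α with probability p = λ_α/(λ_α+λ_β) = 5.2/8.8 ≈ 0.5909.
So K ~ Binomial(6, 5.2/8.8): P(K = 5) = C(6,5) · (5.2/8.8)^5 · (3.6/8.8)^1 ≈ 0.1768.

0.1768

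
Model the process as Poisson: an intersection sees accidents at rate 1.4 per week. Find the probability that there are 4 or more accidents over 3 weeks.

Over the interval, μ = 1.4 × 3 = 4.2 (3 weeks).
P(N ≥ 4) = 1 − P(N ≤ 3) = 1 − Σ_{j=0}^{3} e^(−μ) μ^j/j! ≈ 0.6046.

0.6046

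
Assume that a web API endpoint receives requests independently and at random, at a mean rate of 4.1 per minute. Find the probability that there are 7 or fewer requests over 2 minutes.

Over the interval, μ = 4.1 × 2 = 8.2 (2 minutes).
P(N ≤ 7) = Σ_{j=0}^{7} e^(−μ) μ^j/j! ≈ 0.4254.

0.4254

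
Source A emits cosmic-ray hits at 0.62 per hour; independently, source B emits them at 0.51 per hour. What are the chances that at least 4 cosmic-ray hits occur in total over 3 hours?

0.4395

Independent Poisson processes superpose: combined rate λ = 0.62 + 0.51 = 1.13 per hour.
Over the interval, μ = 1.13 × 3 = 3.39 (3 hours).
P(N ≥ 4) = 1 − P(N ≤ 3) ≈ 0.4395.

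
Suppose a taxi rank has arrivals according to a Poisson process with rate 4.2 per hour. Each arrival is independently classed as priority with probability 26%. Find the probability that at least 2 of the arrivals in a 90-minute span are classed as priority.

0.4873

Thinning: the arrivals that are classed as priority themselves form a Poisson process with rate 0.26 × 4.2 = 1.092 per hour.
Over the interval, μ = 1.092 × 1.5 = 1.638 (a 90-minute span = 1.5 hours).
P(N ≥ 2) = 1 − P(N ≤ 1) ≈ 0.4873.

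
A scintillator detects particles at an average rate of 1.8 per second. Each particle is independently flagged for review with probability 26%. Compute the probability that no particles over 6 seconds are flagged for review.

0.0603

Thinning: the particles that are flagged for review themselves form a Poisson process with rate 0.26 × 1.8 = 0.468 per second.
Over the interval, μ = 0.468 × 6 = 2.808 (6 seconds).
P(N = 0) = e^(−2.808) · 2.808^0/0! ≈ 0.0603.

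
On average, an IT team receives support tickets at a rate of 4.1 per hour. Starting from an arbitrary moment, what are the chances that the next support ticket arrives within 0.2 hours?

Inter-arrival times are exponential with rate λ = 4.1 per hour.
P(T ≤ 0.2) = 1 − e^(−λt) = 1 − e^(−4.1 × 0.2) = 1 − e^(−0.82) ≈ 0.5596.

0.5596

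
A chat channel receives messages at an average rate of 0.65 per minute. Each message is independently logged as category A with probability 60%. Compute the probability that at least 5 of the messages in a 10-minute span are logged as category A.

Thinning: the messages that are logged as category A themselves form a Poisson process with rate 0.6 × 0.65 = 0.39 per minute.
Over the interval, μ = 0.39 × 10 = 3.9 (a 10-minute span = 10 minutes).
P(N ≥ 5) = 1 − P(N ≤ 4) ≈ 0.3516.

0.3516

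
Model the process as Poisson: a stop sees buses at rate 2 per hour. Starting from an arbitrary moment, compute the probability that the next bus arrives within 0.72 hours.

0.7631

Inter-arrival times are exponential with rate λ = 2 per hour.
P(T ≤ 0.72) = 1 − e^(−λt) = 1 − e^(−2 × 0.72) = 1 − e^(−1.44) ≈ 0.7631.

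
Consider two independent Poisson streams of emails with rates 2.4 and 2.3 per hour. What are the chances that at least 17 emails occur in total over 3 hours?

Independent Poisson processes superpose: combined rate λ = 2.4 + 2.3 = 4.7 per hour.
Over the interval, μ = 4.7 × 3 = 14.1 (3 hours).
P(N ≥ 17) = 1 − P(N ≤ 16) ≈ 0.2528.

0.2528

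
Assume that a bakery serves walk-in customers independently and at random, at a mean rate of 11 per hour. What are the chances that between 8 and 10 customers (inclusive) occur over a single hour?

With mean μ = 11 per hour,
P(8 ≤ N ≤ 10) = Σ_{j=8}^{10} e^(−11) · 11^j/j! ≈ 0.3167.

0.3167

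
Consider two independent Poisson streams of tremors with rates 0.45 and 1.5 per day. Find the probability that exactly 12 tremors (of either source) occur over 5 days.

Independent Poisson processes superpose: combined rate λ = 0.45 + 1.5 = 1.95 per day.
Over the interval, μ = 1.95 × 5 = 9.75 (5 days).
P(N = 12) = e^(−9.75) · 9.75^12/12! ≈ 0.0898.

0.0898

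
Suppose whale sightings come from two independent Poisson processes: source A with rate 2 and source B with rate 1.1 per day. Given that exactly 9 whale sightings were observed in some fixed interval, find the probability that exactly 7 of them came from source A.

0.2109

Given the total, each event is independently from source A with probability p = λ_A/(λ_A+λ_B) = 2/3.1 ≈ 0.6452.
So K ~ Binomial(9, 2/3.1): P(K = 7) = C(9,7) · (2/3.1)^7 · (1.1/3.1)^2 ≈ 0.2109.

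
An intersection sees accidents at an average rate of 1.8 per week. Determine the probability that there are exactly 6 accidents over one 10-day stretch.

0.0307

Over the interval, μ = 1.8 × 10/7 ≈ 2.57143 (a 10-day stretch = 10/7 weeks).
P(N = 6) = e^(−μ) μ^6/6! = e^(−2.57143) · 2.57143^6/720 ≈ 0.0307.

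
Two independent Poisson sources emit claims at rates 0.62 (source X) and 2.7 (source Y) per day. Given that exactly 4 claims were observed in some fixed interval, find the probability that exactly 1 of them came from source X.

0.4018

Given the total, each event is independently from source X with probability p = λ_X/(λ_X+λ_Y) = 0.62/3.32 ≈ 0.1867.
So K ~ Binomial(4, 0.62/3.32): P(K = 1) = C(4,1) · (0.62/3.32)^1 · (2.7/3.32)^3 ≈ 0.4018.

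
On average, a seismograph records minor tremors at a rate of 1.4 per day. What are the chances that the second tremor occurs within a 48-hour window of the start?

0.7689

Over the interval, μ = 1.4 × 2 = 2.8 (a 48-hour window = 2 days).
The second arrival falls in the interval iff at least 2 events occur there: P(S_2 ≤ t) = P(N ≥ 2) = 1 − P(N ≤ 1) ≈ 0.7689.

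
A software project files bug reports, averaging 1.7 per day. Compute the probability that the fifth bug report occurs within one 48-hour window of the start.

0.2558

Over the interval, μ = 1.7 × 2 = 3.4 (a 48-hour window = 2 days).
The fifth arrival falls in the interval iff at least 5 events occur there: P(S_5 ≤ t) = P(N ≥ 5) = 1 − P(N ≤ 4) ≈ 0.2558.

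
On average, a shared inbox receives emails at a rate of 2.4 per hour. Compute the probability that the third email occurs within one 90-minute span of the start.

Over the interval, μ = 2.4 × 1.5 = 3.6 (a 90-minute span = 1.5 hours).
The third arrival falls in the interval iff at least 3 events occur there: P(S_3 ≤ t) = P(N ≥ 3) = 1 − P(N ≤ 2) ≈ 0.6973.

0.6973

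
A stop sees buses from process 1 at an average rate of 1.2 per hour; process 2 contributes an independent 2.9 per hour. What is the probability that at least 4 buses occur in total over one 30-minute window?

Independent Poisson processes superpose: combined rate λ = 1.2 + 2.9 = 4.1 per hour.
Over the interval, μ = 4.1 × 0.5 = 2.05 (a 30-minute window = 0.5 hours).
P(N ≥ 4) = 1 − P(N ≤ 3) ≈ 0.1520.

0.1520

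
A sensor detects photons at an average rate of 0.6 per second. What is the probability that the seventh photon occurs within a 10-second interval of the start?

Over the interval, μ = 0.6 × 10 = 6 (a 10-second interval = 10 seconds).
The seventh arrival falls in the interval iff at least 7 events occur there: P(S_7 ≤ t) = P(N ≥ 7) = 1 − P(N ≤ 6) ≈ 0.3937.

0.3937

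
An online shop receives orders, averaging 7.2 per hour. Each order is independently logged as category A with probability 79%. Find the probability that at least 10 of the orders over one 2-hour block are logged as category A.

0.6989

Thinning: the orders that are logged as category A themselves form a Poisson process with rate 0.79 × 7.2 = 5.688 per hour.
Over the interval, μ = 5.688 × 2 = 11.376 (a 2-hour block = 2 hours).
P(N ≥ 10) = 1 − P(N ≤ 9) ≈ 0.6989.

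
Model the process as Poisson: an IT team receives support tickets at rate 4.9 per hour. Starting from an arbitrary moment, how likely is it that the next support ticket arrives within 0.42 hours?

0.8723

Inter-arrival times are exponential with rate λ = 4.9 per hour.
P(T ≤ 0.42) = 1 − e^(−λt) = 1 − e^(−4.9 × 0.42) = 1 − e^(−2.058) ≈ 0.8723.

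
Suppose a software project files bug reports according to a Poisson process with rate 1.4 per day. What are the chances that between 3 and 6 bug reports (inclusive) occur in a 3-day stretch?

0.6572

Over the interval, μ = 1.4 × 3 = 4.2 (a 3-day stretch = 3 days).
P(3 ≤ N ≤ 6) = Σ_{j=3}^{6} e^(−4.2) · 4.2^j/j! ≈ 0.6572.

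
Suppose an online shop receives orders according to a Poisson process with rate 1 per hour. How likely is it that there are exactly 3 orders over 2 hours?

Over the interval, μ = 1 × 2 = 2 (2 hours).
P(N = 3) = e^(−μ) μ^3/3! = e^(−2) · 2^3/6 ≈ 0.1804.

0.1804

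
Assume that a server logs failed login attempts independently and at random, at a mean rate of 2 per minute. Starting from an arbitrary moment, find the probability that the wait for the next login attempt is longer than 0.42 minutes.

0.4317

The wait for the next event is exponential with rate λ = 2 per minute.
P(T > 0.42) = e^(−λt) = e^(−2 × 0.42) = e^(−0.84) ≈ 0.4317.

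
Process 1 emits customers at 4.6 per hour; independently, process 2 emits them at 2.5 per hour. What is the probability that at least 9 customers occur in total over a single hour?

0.2840

Independent Poisson processes superpose: combined rate λ = 4.6 + 2.5 = 7.1 per hour.
So μ = 7.1.
P(N ≥ 9) = 1 − P(N ≤ 8) ≈ 0.2840.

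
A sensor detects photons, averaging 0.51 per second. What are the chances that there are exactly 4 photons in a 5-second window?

Over the interval, μ = 0.51 × 5 = 2.55 (a 5-second window = 5 seconds).
P(N = 4) = e^(−μ) μ^4/4! = e^(−2.55) · 2.55^4/24 ≈ 0.1376.

0.1376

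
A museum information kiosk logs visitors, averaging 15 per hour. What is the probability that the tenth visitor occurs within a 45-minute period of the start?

Over the interval, μ = 15 × 0.75 = 11.25 (a 45-minute period = 0.75 hours).
The tenth arrival falls in the interval iff at least 10 events occur there: P(S_10 ≤ t) = P(N ≥ 10) = 1 − P(N ≤ 9) ≈ 0.6860.

0.6860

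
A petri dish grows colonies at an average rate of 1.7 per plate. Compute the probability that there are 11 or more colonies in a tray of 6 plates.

Over the interval, μ = 1.7 × 6 = 10.2 (a tray of 6 plates = 6 plates).
P(N ≥ 11) = 1 − P(N ≤ 10) = 1 − Σ_{j=0}^{10} e^(−μ) μ^j/j! ≈ 0.4420.

0.4420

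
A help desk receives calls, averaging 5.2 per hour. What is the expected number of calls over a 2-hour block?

10.4

E[N] = λt = 5.2 × 2 = 10.4 (a 2-hour block = 2 hours).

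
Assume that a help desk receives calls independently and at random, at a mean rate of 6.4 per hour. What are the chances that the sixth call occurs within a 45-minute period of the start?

Over the interval, μ = 6.4 × 0.75 = 4.8 (a 45-minute period = 0.75 hours).
The sixth arrival falls in the interval iff at least 6 events occur there: P(S_6 ≤ t) = P(N ≥ 6) = 1 − P(N ≤ 5) ≈ 0.3490.

0.3490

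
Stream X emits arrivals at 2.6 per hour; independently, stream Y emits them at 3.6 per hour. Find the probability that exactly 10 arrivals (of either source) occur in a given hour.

Independent Poisson processes superpose: combined rate λ = 2.6 + 3.6 = 6.2 per hour.
So μ = 6.2.
P(N = 10) = e^(−6.2) · 6.2^10/10! ≈ 0.0469.

0.0469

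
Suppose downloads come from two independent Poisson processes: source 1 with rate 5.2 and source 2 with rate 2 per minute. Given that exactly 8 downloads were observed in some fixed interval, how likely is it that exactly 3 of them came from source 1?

Given the total, each event is independently from source 1 with probability p = λ_1/(λ_1+λ_2) = 5.2/7.2 ≈ 0.7222.
So K ~ Binomial(8, 5.2/7.2): P(K = 3) = C(8,3) · (5.2/7.2)^3 · (2/7.2)^5 ≈ 0.0349.

0.0349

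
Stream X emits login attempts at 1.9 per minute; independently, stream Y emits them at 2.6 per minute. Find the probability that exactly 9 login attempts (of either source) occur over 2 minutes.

0.1318

Independent Poisson processes superpose: combined rate λ = 1.9 + 2.6 = 4.5 per minute.
Over the interval, μ = 4.5 × 2 = 9 (2 minutes).
P(N = 9) = e^(−9) · 9^9/9! ≈ 0.1318.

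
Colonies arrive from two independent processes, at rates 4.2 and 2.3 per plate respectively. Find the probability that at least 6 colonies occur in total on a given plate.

0.6310

Independent Poisson processes superpose: combined rate λ = 4.2 + 2.3 = 6.5 per plate.
So μ = 6.5.
P(N ≥ 6) = 1 − P(N ≤ 5) ≈ 0.6310.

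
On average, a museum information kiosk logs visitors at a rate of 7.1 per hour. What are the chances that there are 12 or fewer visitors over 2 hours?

0.3391

Over the interval, μ = 7.1 × 2 = 14.2 (2 hours).
P(N ≤ 12) = Σ_{j=0}^{12} e^(−μ) μ^j/j! ≈ 0.3391.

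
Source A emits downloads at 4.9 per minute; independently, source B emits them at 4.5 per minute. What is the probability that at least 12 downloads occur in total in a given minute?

0.2374

Independent Poisson processes superpose: combined rate λ = 4.9 + 4.5 = 9.4 per minute.
So μ = 9.4.
P(N ≥ 12) = 1 − P(N ≤ 11) ≈ 0.2374.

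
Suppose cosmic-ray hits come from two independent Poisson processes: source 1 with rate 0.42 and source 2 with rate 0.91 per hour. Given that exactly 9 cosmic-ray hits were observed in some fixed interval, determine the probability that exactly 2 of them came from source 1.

Given the total, each event is independently from source 1 with probability p = λ_1/(λ_1+λ_2) = 0.42/1.33 ≈ 0.3158.
So K ~ Binomial(9, 0.42/1.33): P(K = 2) = C(9,2) · (0.42/1.33)^2 · (0.91/1.33)^7 ≈ 0.2520.

0.2520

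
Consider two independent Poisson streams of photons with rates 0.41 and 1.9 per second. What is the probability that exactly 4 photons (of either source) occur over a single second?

0.1178

Independent Poisson processes superpose: combined rate λ = 0.41 + 1.9 = 2.31 per second.
So μ = 2.31.
P(N = 4) = e^(−2.31) · 2.31^4/4! ≈ 0.1178.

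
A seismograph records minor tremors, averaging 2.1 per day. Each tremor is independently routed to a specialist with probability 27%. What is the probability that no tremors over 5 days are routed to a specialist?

Thinning: the tremors that are routed to a specialist themselves form a Poisson process with rate 0.27 × 2.1 = 0.567 per day.
Over the interval, μ = 0.567 × 5 = 2.835 (5 days).
P(N = 0) = e^(−2.835) · 2.835^0/0! ≈ 0.0587.

0.0587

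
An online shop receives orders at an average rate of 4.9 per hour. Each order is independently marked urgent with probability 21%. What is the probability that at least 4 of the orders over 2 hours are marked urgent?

Thinning: the orders that are marked urgent themselves form a Poisson process with rate 0.21 × 4.9 = 1.029 per hour.
Over the interval, μ = 1.029 × 2 = 2.058 (2 hours).
P(N ≥ 4) = 1 − P(N ≤ 3) ≈ 0.1535.

0.1535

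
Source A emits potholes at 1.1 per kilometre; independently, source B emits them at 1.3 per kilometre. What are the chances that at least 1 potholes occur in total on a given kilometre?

Independent Poisson processes superpose: combined rate λ = 1.1 + 1.3 = 2.4 per kilometre.
So μ = 2.4.
P(N ≥ 1) = 1 − P(N ≤ 0) ≈ 0.9093.

0.9093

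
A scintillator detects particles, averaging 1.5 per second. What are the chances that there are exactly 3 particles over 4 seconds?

0.0892

Over the interval, μ = 1.5 × 4 = 6 (4 seconds).
P(N = 3) = e^(−μ) μ^3/3! = e^(−6) · 6^3/6 ≈ 0.0892.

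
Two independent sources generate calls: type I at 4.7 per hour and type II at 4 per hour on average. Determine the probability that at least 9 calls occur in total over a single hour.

Independent Poisson processes superpose: combined rate λ = 4.7 + 4 = 8.7 per hour.
So μ = 8.7.
P(N ≥ 9) = 1 − P(N ≤ 8) ≈ 0.5042.

0.5042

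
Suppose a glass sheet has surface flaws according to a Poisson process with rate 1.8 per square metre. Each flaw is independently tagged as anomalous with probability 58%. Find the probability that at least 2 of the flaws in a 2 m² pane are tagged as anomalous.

0.6173

Thinning: the flaws that are tagged as anomalous themselves form a Poisson process with rate 0.58 × 1.8 = 1.044 per square metre.
Over the interval, μ = 1.044 × 2 = 2.088 (a 2 m² pane = 2 square metres).
P(N ≥ 2) = 1 − P(N ≤ 1) ≈ 0.6173.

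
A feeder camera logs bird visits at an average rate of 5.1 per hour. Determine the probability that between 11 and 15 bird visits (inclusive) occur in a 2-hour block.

Over the interval, μ = 5.1 × 2 = 10.2 (a 2-hour block = 2 hours).
P(11 ≤ N ≤ 15) = Σ_{j=11}^{15} e^(−10.2) · 10.2^j/j! ≈ 0.3859.

0.3859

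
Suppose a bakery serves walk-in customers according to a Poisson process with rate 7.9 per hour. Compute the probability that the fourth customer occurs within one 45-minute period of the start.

Over the interval, μ = 7.9 × 0.75 = 5.925 (a 45-minute period = 0.75 hours).
The fourth arrival falls in the interval iff at least 4 events occur there: P(S_4 ≤ t) = P(N ≥ 4) = 1 − P(N ≤ 3) ≈ 0.8420.

0.8420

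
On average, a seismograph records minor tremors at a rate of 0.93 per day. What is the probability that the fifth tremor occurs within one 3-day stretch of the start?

0.1508

Over the interval, μ = 0.93 × 3 = 2.79 (a 3-day stretch = 3 days).
The fifth arrival falls in the interval iff at least 5 events occur there: P(S_5 ≤ t) = P(N ≥ 5) = 1 − P(N ≤ 4) ≈ 0.1508.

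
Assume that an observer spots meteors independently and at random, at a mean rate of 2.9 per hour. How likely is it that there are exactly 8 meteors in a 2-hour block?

Over the interval, μ = 2.9 × 2 = 5.8 (a 2-hour block = 2 hours).
P(N = 8) = e^(−μ) μ^8/8! = e^(−5.8) · 5.8^8/40320 ≈ 0.0962.

0.0962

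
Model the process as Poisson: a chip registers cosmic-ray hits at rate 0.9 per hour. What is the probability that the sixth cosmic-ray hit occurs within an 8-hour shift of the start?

0.7241

Over the interval, μ = 0.9 × 8 = 7.2 (an 8-hour shift = 8 hours).
The sixth arrival falls in the interval iff at least 6 events occur there: P(S_6 ≤ t) = P(N ≥ 6) = 1 − P(N ≤ 5) ≈ 0.7241.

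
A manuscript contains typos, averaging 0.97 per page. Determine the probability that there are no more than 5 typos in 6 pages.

Over the interval, μ = 0.97 × 6 = 5.82 (6 pages).
P(N ≤ 5) = Σ_{j=0}^{5} e^(−μ) μ^j/j! ≈ 0.4750.

0.4750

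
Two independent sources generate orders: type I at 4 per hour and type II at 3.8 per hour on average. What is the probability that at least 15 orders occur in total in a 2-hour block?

Independent Poisson processes superpose: combined rate λ = 4 + 3.8 = 7.8 per hour.
Over the interval, μ = 7.8 × 2 = 15.6 (a 2-hour block = 2 hours).
P(N ≥ 15) = 1 − P(N ≤ 14) ≈ 0.5944.

0.5944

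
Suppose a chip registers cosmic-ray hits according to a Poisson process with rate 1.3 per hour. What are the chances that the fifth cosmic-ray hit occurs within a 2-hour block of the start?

0.1226

Over the interval, μ = 1.3 × 2 = 2.6 (a 2-hour block = 2 hours).
The fifth arrival falls in the interval iff at least 5 events occur there: P(S_5 ≤ t) = P(N ≥ 5) = 1 − P(N ≤ 4) ≈ 0.1226.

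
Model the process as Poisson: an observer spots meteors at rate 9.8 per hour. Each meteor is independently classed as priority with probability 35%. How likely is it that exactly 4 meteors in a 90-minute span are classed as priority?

0.1702

Thinning: the meteors that are classed as priority themselves form a Poisson process with rate 0.35 × 9.8 = 3.43 per hour.
Over the interval, μ = 3.43 × 1.5 = 5.145 (a 90-minute span = 1.5 hours).
P(N = 4) = e^(−5.145) · 5.145^4/4! ≈ 0.1702.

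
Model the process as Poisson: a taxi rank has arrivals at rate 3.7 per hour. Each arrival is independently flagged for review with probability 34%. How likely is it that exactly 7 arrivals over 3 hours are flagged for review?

Thinning: the arrivals that are flagged for review themselves form a Poisson process with rate 0.34 × 3.7 = 1.258 per hour.
Over the interval, μ = 1.258 × 3 = 3.774 (3 hours).
P(N = 7) = e^(−3.774) · 3.774^7/7! ≈ 0.0497.

0.0497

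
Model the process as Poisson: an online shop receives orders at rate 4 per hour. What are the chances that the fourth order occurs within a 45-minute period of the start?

Over the interval, μ = 4 × 0.75 = 3 (a 45-minute period = 0.75 hours).
The fourth arrival falls in the interval iff at least 4 events occur there: P(S_4 ≤ t) = P(N ≥ 4) = 1 − P(N ≤ 3) ≈ 0.3528.

0.3528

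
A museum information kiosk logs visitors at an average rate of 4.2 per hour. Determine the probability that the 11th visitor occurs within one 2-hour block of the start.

0.2257

Over the interval, μ = 4.2 × 2 = 8.4 (a 2-hour block = 2 hours).
The 11th arrival falls in the interval iff at least 11 events occur there: P(S_11 ≤ t) = P(N ≥ 11) = 1 − P(N ≤ 10) ≈ 0.2257.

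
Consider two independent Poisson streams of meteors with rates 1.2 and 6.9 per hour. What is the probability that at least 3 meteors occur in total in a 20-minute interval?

Independent Poisson processes superpose: combined rate λ = 1.2 + 6.9 = 8.1 per hour.
Over the interval, μ = 8.1 × 1/3 = 2.7 (a 20-minute interval = 1/3 hours).
P(N ≥ 3) = 1 − P(N ≤ 2) ≈ 0.5064.

0.5064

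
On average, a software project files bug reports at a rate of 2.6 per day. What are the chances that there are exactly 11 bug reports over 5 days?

Over the interval, μ = 2.6 × 5 = 13 (5 days).
P(N = 11) = e^(−μ) μ^11/11! = e^(−13) · 13^11/39916800 ≈ 0.1015.

0.1015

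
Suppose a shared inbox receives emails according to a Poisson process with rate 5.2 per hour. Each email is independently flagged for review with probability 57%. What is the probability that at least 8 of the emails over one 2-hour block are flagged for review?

Thinning: the emails that are flagged for review themselves form a Poisson process with rate 0.57 × 5.2 = 2.964 per hour.
Over the interval, μ = 2.964 × 2 = 5.928 (a 2-hour block = 2 hours).
P(N ≥ 8) = 1 − P(N ≤ 7) ≈ 0.2462.

0.2462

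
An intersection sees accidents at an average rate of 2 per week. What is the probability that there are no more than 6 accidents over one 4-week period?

0.3134

Over the interval, μ = 2 × 4 = 8 (a 4-week period = 4 weeks).
P(N ≤ 6) = Σ_{j=0}^{6} e^(−μ) μ^j/j! ≈ 0.3134.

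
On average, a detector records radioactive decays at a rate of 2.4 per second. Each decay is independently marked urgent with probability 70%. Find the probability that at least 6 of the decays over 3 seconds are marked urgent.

0.3911

Thinning: the decays that are marked urgent themselves form a Poisson process with rate 0.7 × 2.4 = 1.68 per second.
Over the interval, μ = 1.68 × 3 = 5.04 (3 seconds).
P(N ≥ 6) = 1 − P(N ≤ 5) ≈ 0.3911.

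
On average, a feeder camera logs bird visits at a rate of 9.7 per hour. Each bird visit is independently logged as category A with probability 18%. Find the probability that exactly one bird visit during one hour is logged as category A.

0.3046

Thinning: the bird visits that are logged as category A themselves form a Poisson process with rate 0.18 × 9.7 = 1.746 per hour.
So μ = 1.746.
P(N = 1) = e^(−1.746) · 1.746^1/1! ≈ 0.3046.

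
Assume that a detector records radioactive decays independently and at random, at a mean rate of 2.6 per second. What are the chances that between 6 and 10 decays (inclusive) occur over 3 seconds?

0.6250

Over the interval, μ = 2.6 × 3 = 7.8 (3 seconds).
P(6 ≤ N ≤ 10) = Σ_{j=6}^{10} e^(−7.8) · 7.8^j/j! ≈ 0.6250.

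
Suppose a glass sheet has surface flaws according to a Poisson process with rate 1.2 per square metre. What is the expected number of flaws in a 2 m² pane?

E[N] = λt = 1.2 × 2 = 2.4 (a 2 m² pane = 2 square metres).

2.4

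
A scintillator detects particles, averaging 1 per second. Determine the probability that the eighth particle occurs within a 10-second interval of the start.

Over the interval, μ = 1 × 10 = 10 (a 10-second interval = 10 seconds).
The eighth arrival falls in the interval iff at least 8 events occur there: P(S_8 ≤ t) = P(N ≥ 8) = 1 − P(N ≤ 7) ≈ 0.7798.

0.7798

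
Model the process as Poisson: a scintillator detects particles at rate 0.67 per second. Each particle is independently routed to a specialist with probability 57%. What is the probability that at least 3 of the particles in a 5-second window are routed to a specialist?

0.2988

Thinning: the particles that are routed to a specialist themselves form a Poisson process with rate 0.57 × 0.67 = 0.3819 per second.
Over the interval, μ = 0.3819 × 5 = 1.9095 (a 5-second window = 5 seconds).
P(N ≥ 3) = 1 − P(N ≤ 2) ≈ 0.2988.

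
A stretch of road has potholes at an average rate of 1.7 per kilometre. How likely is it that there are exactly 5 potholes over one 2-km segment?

0.1264

Over the interval, μ = 1.7 × 2 = 3.4 (a 2-km segment = 2 kilometres).
P(N = 5) = e^(−μ) μ^5/5! = e^(−3.4) · 3.4^5/120 ≈ 0.1264.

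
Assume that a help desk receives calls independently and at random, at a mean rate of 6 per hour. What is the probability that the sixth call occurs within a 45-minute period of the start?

Over the interval, μ = 6 × 0.75 = 4.5 (a 45-minute period = 0.75 hours).
The sixth arrival falls in the interval iff at least 6 events occur there: P(S_6 ≤ t) = P(N ≥ 6) = 1 − P(N ≤ 5) ≈ 0.2971.

0.2971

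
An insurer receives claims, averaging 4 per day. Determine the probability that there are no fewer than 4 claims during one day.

0.5665

With mean μ = 4 per day,
P(N ≥ 4) = 1 − P(N ≤ 3) = 1 − Σ_{j=0}^{3} e^(−μ) μ^j/j! ≈ 0.5665.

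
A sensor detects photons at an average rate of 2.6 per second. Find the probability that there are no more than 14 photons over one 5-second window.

0.6751

Over the interval, μ = 2.6 × 5 = 13 (a 5-second window = 5 seconds).
P(N ≤ 14) = Σ_{j=0}^{14} e^(−μ) μ^j/j! ≈ 0.6751.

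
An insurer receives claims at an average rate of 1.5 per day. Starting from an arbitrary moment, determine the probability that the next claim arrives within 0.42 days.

Inter-arrival times are exponential with rate λ = 1.5 per day.
P(T ≤ 0.42) = 1 − e^(−λt) = 1 − e^(−1.5 × 0.42) = 1 − e^(−0.63) ≈ 0.4674.

0.4674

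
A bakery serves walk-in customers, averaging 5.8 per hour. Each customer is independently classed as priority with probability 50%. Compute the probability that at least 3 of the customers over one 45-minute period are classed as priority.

Thinning: the customers that are classed as priority themselves form a Poisson process with rate 0.5 × 5.8 = 2.9 per hour.
Over the interval, μ = 2.9 × 0.75 = 2.175 (a 45-minute period = 0.75 hours).
P(N ≥ 3) = 1 − P(N ≤ 2) ≈ 0.3706.

0.3706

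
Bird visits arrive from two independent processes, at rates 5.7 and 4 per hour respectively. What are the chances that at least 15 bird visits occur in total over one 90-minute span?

Independent Poisson processes superpose: combined rate λ = 5.7 + 4 = 9.7 per hour.
Over the interval, μ = 9.7 × 1.5 = 14.55 (a 90-minute span = 1.5 hours).
P(N ≥ 15) = 1 − P(N ≤ 14) ≈ 0.4877.

0.4877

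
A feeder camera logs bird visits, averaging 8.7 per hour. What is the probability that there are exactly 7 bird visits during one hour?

0.1247

With mean μ = 8.7 per hour,
P(N = 7) = e^(−μ) μ^7/7! = e^(−8.7) · 8.7^7/5040 ≈ 0.1247.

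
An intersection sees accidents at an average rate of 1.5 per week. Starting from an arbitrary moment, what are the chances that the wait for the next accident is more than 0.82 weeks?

0.2923

The wait for the next event is exponential with rate λ = 1.5 per week.
P(T > 0.82) = e^(−λt) = e^(−1.5 × 0.82) = e^(−1.23) ≈ 0.2923.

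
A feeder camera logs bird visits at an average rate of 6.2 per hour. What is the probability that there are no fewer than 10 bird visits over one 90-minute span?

0.4521

Over the interval, μ = 6.2 × 1.5 = 9.3 (a 90-minute span = 1.5 hours).
P(N ≥ 10) = 1 − P(N ≤ 9) = 1 − Σ_{j=0}^{9} e^(−μ) μ^j/j! ≈ 0.4521.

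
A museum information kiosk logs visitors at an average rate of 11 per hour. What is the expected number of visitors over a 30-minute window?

5.5

E[N] = λt = 11 × 0.5 = 5.5 (a 30-minute window = 0.5 hours).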